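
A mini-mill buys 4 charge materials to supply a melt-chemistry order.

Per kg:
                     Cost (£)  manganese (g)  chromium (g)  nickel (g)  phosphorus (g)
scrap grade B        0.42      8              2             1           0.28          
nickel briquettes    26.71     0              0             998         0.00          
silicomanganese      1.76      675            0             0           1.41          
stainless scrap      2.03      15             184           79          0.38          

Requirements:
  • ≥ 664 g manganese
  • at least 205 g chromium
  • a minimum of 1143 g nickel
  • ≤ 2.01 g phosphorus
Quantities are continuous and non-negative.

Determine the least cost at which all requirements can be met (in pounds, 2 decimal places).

£32.10

Set it up as a linear program. Let x1 = kg of scrap grade B, x2 = kg of nickel briquettes, x3 = kg of silicomanganese, x4 = kg of stainless scrap.
min 0.42x1 + 26.71x2 + 1.76x3 + 2.03x4 s.t.:
  8x1 + 675x3 + 15x4 ≥ 664   (manganese)
  2x1 + 184x4 ≥ 205   (chromium)
  1x1 + 998x2 + 79x4 ≥ 1143   (nickel)
  0.28x1 + 1.41x3 + 0.38x4 ≤ 2.01   (phosphorus)
  x1, x2, x3, x4 ≥ 0.
The optimal basis is {nickel briquettes, silicomanganese, stainless scrap}; scrap grade B drops out. The manganese, nickel, phosphorus requirements are met with equality.
So nickel briquettes = 1.0039 kg, silicomanganese = 0.944 kg, stainless scrap = 1.7867 kg.
Total cost: 26.71·1.0039 + 1.76·0.944 + 2.03·1.7867 = 32.1026.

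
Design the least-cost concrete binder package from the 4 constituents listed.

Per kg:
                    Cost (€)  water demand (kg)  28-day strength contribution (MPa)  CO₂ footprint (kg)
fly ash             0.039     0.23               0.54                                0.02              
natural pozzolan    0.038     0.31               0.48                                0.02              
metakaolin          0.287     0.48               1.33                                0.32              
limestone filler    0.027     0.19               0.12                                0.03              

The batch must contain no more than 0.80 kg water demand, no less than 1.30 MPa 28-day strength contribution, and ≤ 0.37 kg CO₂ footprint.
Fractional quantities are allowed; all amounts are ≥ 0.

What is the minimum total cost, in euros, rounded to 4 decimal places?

Treat it as an LP. Let x1 = kg of fly ash, x2 = kg of natural pozzolan, x3 = kg of metakaolin, x4 = kg of limestone filler.
Minimize 0.039x1 + 0.038x2 + 0.287x3 + 0.027x4 s.t.:
  0.23x1 + 0.31x2 + 0.48x3 + 0.19x4 ≤ 0.8   (water demand)
  0.54x1 + 0.48x2 + 1.33x3 + 0.12x4 ≥ 1.3   (28-day strength contribution)
  0.02x1 + 0.02x2 + 0.32x3 + 0.03x4 ≤ 0.37   (CO₂ footprint)
  x1, x2, x3, x4 ≥ 0.
The cheapest feasible vertex uses only fly ash; natural pozzolan, metakaolin, limestone filler are not used. Binding constraint: 28-day strength contribution.
Solving gives x1 = 2.407.
Objective = 0.039·2.407 = 0.093873.

€0.0939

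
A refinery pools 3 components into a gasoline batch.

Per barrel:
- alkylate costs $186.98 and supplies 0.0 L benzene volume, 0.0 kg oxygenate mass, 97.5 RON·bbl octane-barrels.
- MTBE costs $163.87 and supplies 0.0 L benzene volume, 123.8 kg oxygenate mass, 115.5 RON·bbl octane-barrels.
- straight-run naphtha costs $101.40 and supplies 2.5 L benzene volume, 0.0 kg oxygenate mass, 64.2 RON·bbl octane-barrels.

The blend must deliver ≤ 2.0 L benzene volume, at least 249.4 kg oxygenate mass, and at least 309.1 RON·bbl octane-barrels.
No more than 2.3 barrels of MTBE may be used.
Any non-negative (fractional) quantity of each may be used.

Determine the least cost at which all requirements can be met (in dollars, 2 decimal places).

$445.53

Let x1 = barrels of alkylate, x2 = barrels of MTBE, x3 = barrels of straight-run naphtha.
Minimize 186.98x1 + 163.87x2 + 101.4x3 with:
  2.5x3 ≤ 2   (benzene volume)
  123.8x2 ≥ 249.4   (oxygenate mass)
  97.5x1 + 115.5x2 + 64.2x3 ≥ 309.1   (octane-barrels)
  x2 ≤ 2.3
  x1, x2, x3 ≥ 0.
The minimum-cost mix takes nothing from alkylate — only MTBE, straight-run naphtha. The octane-barrels and the MTBE cap requirements are met with equality.
Optimal quantities: MTBE = 2.3 barrels, straight-run naphtha = 0.6768 barrels.
Total cost: 163.87·2.3 + 101.4·0.6768 = 445.5285.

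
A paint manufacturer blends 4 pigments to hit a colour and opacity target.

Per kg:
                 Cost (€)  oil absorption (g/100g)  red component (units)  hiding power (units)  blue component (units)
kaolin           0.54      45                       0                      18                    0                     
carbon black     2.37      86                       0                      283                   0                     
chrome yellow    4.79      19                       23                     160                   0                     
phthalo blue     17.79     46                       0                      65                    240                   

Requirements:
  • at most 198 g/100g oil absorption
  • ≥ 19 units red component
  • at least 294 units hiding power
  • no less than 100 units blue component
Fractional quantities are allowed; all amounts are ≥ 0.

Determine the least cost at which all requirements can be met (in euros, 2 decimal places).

€12.50

Let x1 = kg of kaolin, x2 = kg of carbon black, x3 = kg of chrome yellow, x4 = kg of phthalo blue.
Minimize 0.54x1 + 2.37x2 + 4.79x3 + 17.79x4 subject to:
  45x1 + 86x2 + 19x3 + 46x4 ≤ 198   (oil absorption)
  23x3 ≥ 19   (red component)
  18x1 + 283x2 + 160x3 + 65x4 ≥ 294   (hiding power)
  240x4 ≥ 100   (blue component)
  x1, x2, x3, x4 ≥ 0.
The minimum-cost mix takes nothing from kaolin — only carbon black, chrome yellow, phthalo blue. The red component, hiding power, blue component requirements are met with equality.
That vertex is x2 = 0.4761, x3 = 0.8261, x4 = 0.4167.
Objective = 2.37·0.4761 + 4.79·0.8261 + 17.79·0.4167 = 12.4985.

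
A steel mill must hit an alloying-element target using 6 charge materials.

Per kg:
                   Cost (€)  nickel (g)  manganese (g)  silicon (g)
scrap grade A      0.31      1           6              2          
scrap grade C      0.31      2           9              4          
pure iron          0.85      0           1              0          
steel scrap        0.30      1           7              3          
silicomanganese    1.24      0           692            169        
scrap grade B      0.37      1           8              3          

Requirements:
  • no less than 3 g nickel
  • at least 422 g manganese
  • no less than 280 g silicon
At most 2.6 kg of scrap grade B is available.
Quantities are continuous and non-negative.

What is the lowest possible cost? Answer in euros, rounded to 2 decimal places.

€2.48

Treat it as an LP. Let x1 = kg of scrap grade A, x2 = kg of scrap grade C, x3 = kg of pure iron, x4 = kg of steel scrap, x5 = kg of silicomanganese, x6 = kg of scrap grade B.
min 0.31x1 + 0.31x2 + 0.85x3 + 0.3x4 + 1.24x5 + 0.37x6 subject to:
  1x1 + 2x2 + 1x4 + 1x6 ≥ 3   (nickel)
  6x1 + 9x2 + 1x3 + 7x4 + 692x5 + 8x6 ≥ 422   (manganese)
  2x1 + 4x2 + 3x4 + 169x5 + 3x6 ≥ 280   (silicon)
  x6 ≤ 2.6
  x1, x2, x3, x4, x5, x6 ≥ 0.
The cheapest feasible vertex uses only scrap grade C, silicomanganese; scrap grade A, pure iron, steel scrap, scrap grade B are not used. The nickel and silicon requirements are met with equality.
So scrap grade C = 1.5 kg, silicomanganese = 1.621 kg.
Objective = 0.31·1.5 + 1.24·1.621 = 2.47504.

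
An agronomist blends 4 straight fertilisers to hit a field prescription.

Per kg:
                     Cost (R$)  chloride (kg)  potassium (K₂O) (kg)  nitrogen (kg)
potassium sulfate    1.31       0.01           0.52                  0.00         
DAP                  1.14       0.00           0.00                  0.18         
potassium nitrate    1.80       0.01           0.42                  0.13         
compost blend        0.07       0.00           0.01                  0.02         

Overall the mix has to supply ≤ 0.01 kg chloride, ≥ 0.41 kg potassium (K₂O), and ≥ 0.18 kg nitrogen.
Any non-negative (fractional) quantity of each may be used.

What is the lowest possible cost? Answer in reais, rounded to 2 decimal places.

Treat it as an LP. Let x1 = kg of potassium sulfate, x2 = kg of DAP, x3 = kg of potassium nitrate, x4 = kg of compost blend.
min 1.31x1 + 1.14x2 + 1.8x3 + 0.07x4 subject to:
  0.01x1 + 0.01x3 ≤ 0.01   (chloride)
  0.52x1 + 0.42x3 + 0.01x4 ≥ 0.41   (potassium (K₂O))
  0.18x2 + 0.13x3 + 0.02x4 ≥ 0.18   (nitrogen)
  x1, x2, x3, x4 ≥ 0.
The cheapest feasible vertex uses only potassium sulfate, compost blend; DAP, potassium nitrate are not used. The potassium (K₂O) and nitrogen requirements are met with equality.
That vertex is x1 = 0.6154, x4 = 9.
Objective = 1.31·0.6154 + 0.07·9 = 1.4362.

R$1.44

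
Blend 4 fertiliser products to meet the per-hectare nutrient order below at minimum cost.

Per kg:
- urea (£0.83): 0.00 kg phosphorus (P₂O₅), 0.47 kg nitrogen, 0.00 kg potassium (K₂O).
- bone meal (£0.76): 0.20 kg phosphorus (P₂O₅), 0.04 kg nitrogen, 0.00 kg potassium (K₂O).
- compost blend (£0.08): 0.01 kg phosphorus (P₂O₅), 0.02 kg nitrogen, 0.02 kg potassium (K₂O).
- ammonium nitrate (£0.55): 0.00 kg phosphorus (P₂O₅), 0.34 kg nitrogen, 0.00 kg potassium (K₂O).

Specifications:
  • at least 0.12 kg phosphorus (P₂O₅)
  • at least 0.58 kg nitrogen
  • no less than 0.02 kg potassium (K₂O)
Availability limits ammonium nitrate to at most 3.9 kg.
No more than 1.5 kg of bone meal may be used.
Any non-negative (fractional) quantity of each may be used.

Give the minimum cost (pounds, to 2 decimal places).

Set it up as a linear program. Let x1 = kg of urea, x2 = kg of bone meal, x3 = kg of compost blend, x4 = kg of ammonium nitrate.
Minimize 0.83x1 + 0.76x2 + 0.08x3 + 0.55x4 s.t.:
  0.2x2 + 0.01x3 ≥ 0.12   (phosphorus (P₂O₅))
  0.47x1 + 0.04x2 + 0.02x3 + 0.34x4 ≥ 0.58   (nitrogen)
  0.02x3 ≥ 0.02   (potassium (K₂O))
  x4 ≤ 3.9
  x2 ≤ 1.5
  x1, x2, x3, x4 ≥ 0.
The cheapest feasible vertex uses only bone meal, compost blend, ammonium nitrate; urea is not used. There the phosphorus (P₂O₅), nitrogen, potassium (K₂O) constraints are tight.
So bone meal = 0.55 kg, compost blend = 1 kg, ammonium nitrate = 1.582 kg.
Cost = 0.76·0.55 + 0.08·1 + 0.55·1.582 = 1.3681.

£1.37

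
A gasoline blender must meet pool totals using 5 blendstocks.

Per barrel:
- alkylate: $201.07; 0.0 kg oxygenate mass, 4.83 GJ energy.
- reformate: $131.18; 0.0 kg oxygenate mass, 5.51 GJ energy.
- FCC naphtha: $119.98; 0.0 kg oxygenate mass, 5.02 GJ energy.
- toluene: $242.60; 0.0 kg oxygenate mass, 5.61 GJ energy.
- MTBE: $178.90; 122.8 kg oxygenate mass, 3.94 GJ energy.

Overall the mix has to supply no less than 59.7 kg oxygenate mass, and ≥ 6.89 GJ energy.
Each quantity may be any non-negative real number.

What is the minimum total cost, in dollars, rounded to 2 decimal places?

$205.41

Treat it as an LP. Let x1 = barrels of alkylate, x2 = barrels of reformate, x3 = barrels of FCC naphtha, x4 = barrels of toluene, x5 = barrels of MTBE.
Minimize 201.07x1 + 131.18x2 + 119.98x3 + 242.6x4 + 178.9x5 subject to:
  122.8x5 ≥ 59.7   (oxygenate mass)
  4.83x1 + 5.51x2 + 5.02x3 + 5.61x4 + 3.94x5 ≥ 6.89   (energy)
  x1, x2, x3, x4, x5 ≥ 0.
At the optimum only reformate, MTBE are positive (alkylate, FCC naphtha, toluene = 0). The oxygenate mass and energy requirements are met with equality.
So reformate = 0.9028 barrels, MTBE = 0.4862 barrels.
Total cost: 131.18·0.9028 + 178.9·0.4862 = 205.4105.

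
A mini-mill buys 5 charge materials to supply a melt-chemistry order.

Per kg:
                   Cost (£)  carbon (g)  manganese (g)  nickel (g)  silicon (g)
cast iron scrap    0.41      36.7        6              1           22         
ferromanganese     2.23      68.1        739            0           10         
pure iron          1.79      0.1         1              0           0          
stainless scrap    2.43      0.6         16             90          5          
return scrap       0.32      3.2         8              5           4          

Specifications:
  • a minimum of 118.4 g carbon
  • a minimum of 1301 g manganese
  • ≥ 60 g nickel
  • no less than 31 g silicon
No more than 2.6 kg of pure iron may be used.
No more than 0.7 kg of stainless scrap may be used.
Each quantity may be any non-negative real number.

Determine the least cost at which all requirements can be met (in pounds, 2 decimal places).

This is a linear program. Let x1 = kg of cast iron scrap, x2 = kg of ferromanganese, x3 = kg of pure iron, x4 = kg of stainless scrap, x5 = kg of return scrap.
Minimise 0.41x1 + 2.23x2 + 1.79x3 + 2.43x4 + 0.32x5 subject to:
  36.7x1 + 68.1x2 + 0.1x3 + 0.6x4 + 3.2x5 ≥ 118.4   (carbon)
  6x1 + 739x2 + 1x3 + 16x4 + 8x5 ≥ 1301   (manganese)
  1x1 + 90x4 + 5x5 ≥ 60   (nickel)
  22x1 + 10x2 + 5x4 + 4x5 ≥ 31   (silicon)
  x3 ≤ 2.6
  x4 ≤ 0.7
  x1, x2, x3, x4, x5 ≥ 0.
The minimum-cost mix takes nothing from pure iron, return scrap — only cast iron scrap, ferromanganese, stainless scrap. The manganese, nickel, silicon requirements are met with equality.
So cast iron scrap = 0.4668 kg, ferromanganese = 1.742 kg, stainless scrap = 0.6615 kg.
Cost = 0.41·0.4668 + 2.23·1.742 + 2.43·0.6615 = 5.6835.

£5.68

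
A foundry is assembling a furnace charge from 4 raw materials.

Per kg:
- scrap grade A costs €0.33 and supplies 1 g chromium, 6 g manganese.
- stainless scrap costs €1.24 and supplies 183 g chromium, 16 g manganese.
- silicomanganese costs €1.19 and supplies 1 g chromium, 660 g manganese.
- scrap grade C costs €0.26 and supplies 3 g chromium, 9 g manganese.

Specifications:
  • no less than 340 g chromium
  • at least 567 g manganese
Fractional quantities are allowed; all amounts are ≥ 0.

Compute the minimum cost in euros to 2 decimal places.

€3.27

This is a linear program. Let x1 = kg of scrap grade A, x2 = kg of stainless scrap, x3 = kg of silicomanganese, x4 = kg of scrap grade C.
Minimize 0.33x1 + 1.24x2 + 1.19x3 + 0.26x4 subject to:
  1x1 + 183x2 + 1x3 + 3x4 ≥ 340   (chromium)
  6x1 + 16x2 + 660x3 + 9x4 ≥ 567   (manganese)
  x1, x2, x3, x4 ≥ 0.
The cheapest feasible vertex uses only stainless scrap, silicomanganese; scrap grade A, scrap grade C are not used. The chromium and manganese requirements are met with equality.
Solving gives x2 = 1.853, x3 = 0.8142.
Objective = 1.24·1.853 + 1.19·0.8142 = 3.2666.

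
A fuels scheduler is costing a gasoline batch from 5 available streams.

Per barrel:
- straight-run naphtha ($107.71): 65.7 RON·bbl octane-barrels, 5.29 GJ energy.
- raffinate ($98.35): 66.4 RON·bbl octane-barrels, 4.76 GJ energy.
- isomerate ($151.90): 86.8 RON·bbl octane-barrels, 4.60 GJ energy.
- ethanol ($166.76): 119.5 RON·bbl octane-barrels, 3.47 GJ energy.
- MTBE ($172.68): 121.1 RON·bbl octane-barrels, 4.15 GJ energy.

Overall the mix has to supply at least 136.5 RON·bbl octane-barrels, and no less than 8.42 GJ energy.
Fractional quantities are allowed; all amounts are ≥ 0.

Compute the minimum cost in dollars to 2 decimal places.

Treat it as an LP. Let x1 = barrels of straight-run naphtha, x2 = barrels of raffinate, x3 = barrels of isomerate, x4 = barrels of ethanol, x5 = barrels of MTBE.
Minimize 107.71x1 + 98.35x2 + 151.9x3 + 166.76x4 + 172.68x5 subject to:
  65.7x1 + 66.4x2 + 86.8x3 + 119.5x4 + 121.1x5 ≥ 136.5   (octane-barrels)
  5.29x1 + 4.76x2 + 4.6x3 + 3.47x4 + 4.15x5 ≥ 8.42   (energy)
  x1, x2, x3, x4, x5 ≥ 0.
The minimum-cost mix takes nothing from straight-run naphtha, isomerate, MTBE — only raffinate, ethanol. The octane-barrels and energy requirements are met with equality.
So raffinate = 1.57363 barrels, ethanol = 0.267875 barrels.
Cost = 98.35·1.57363 + 166.76·0.267875 = 199.4373.

$199.44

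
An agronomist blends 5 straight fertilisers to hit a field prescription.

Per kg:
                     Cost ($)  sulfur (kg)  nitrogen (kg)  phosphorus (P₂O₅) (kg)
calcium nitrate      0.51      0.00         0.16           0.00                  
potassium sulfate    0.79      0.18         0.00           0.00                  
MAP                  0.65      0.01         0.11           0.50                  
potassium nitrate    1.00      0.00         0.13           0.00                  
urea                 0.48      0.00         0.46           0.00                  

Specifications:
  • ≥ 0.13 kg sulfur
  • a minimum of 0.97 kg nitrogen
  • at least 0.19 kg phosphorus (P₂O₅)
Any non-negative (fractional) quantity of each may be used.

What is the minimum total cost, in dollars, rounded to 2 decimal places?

Let x1 = kg of calcium nitrate, x2 = kg of potassium sulfate, x3 = kg of MAP, x4 = kg of potassium nitrate, x5 = kg of urea.
Minimise 0.51x1 + 0.79x2 + 0.65x3 + 1x4 + 0.48x5 subject to:
  0.18x2 + 0.01x3 ≥ 0.13   (sulfur)
  0.16x1 + 0.11x3 + 0.13x4 + 0.46x5 ≥ 0.97   (nitrogen)
  0.5x3 ≥ 0.19   (phosphorus (P₂O₅))
  x1, x2, x3, x4, x5 ≥ 0.
At the optimum only potassium sulfate, MAP, urea are positive (calcium nitrate, potassium nitrate = 0). The sulfur, nitrogen, phosphorus (P₂O₅) requirements are met with equality.
Optimal quantities: potassium sulfate = 0.7011 kg, MAP = 0.38 kg, urea = 2.018 kg.
Hence cost = 0.79·0.7011 + 0.65·0.38 + 0.48·2.018 = $1.7695.

$1.77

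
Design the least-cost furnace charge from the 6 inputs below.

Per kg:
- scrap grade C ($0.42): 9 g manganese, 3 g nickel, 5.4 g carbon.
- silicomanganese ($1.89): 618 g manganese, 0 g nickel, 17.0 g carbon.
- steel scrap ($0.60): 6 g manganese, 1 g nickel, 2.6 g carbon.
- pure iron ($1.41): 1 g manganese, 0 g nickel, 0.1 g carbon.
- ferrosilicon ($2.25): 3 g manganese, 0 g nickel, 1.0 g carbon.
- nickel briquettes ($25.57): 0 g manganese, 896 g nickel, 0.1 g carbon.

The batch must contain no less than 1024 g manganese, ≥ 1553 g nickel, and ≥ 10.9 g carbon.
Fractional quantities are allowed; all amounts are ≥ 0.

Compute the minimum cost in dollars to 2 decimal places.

$47.45

This is a linear program. Let x1 = kg of scrap grade C, x2 = kg of silicomanganese, x3 = kg of steel scrap, x4 = kg of pure iron, x5 = kg of ferrosilicon, x6 = kg of nickel briquettes.
Minimize 0.42x1 + 1.89x2 + 0.6x3 + 1.41x4 + 2.25x5 + 25.57x6 subject to:
  9x1 + 618x2 + 6x3 + 1x4 + 3x5 ≥ 1024   (manganese)
  3x1 + 1x3 + 896x6 ≥ 1553   (nickel)
  5.4x1 + 17x2 + 2.6x3 + 0.1x4 + 1x5 + 0.1x6 ≥ 10.9   (carbon)
  x1, x2, x3, x4, x5, x6 ≥ 0.
At the optimum only silicomanganese, nickel briquettes are positive (scrap grade C, steel scrap, pure iron, ferrosilicon = 0). Binding constraints: manganese and nickel.
Solving gives x2 = 1.657, x6 = 1.7333.
Cost = 1.89·1.657 + 25.57·1.7333 = 47.4522.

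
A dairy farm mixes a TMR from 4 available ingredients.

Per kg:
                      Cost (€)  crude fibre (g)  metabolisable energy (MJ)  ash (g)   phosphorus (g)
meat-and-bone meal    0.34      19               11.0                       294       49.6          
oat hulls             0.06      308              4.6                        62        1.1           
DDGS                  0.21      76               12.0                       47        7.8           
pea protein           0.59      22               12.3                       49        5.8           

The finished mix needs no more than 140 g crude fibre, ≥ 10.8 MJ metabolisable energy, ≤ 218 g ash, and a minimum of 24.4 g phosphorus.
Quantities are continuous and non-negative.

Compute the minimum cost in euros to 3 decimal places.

€0.245

Let x1 = kg of meat-and-bone meal, x2 = kg of oat hulls, x3 = kg of DDGS, x4 = kg of pea protein.
min 0.34x1 + 0.06x2 + 0.21x3 + 0.59x4 s.t.:
  19x1 + 308x2 + 76x3 + 22x4 ≤ 140   (crude fibre)
  11x1 + 4.6x2 + 12x3 + 12.3x4 ≥ 10.8   (metabolisable energy)
  294x1 + 62x2 + 47x3 + 49x4 ≤ 218   (ash)
  49.6x1 + 1.1x2 + 7.8x3 + 5.8x4 ≥ 24.4   (phosphorus)
  x1, x2, x3, x4 ≥ 0.
The cheapest feasible vertex uses only meat-and-bone meal, oat hulls, DDGS; pea protein is not used. There the crude fibre, metabolisable energy, phosphorus constraints are tight.
That vertex is x1 = 0.4243, x2 = 0.3338, x3 = 0.3831.
Cost = 0.34·0.4243 + 0.06·0.3338 + 0.21·0.3831 = 0.24474.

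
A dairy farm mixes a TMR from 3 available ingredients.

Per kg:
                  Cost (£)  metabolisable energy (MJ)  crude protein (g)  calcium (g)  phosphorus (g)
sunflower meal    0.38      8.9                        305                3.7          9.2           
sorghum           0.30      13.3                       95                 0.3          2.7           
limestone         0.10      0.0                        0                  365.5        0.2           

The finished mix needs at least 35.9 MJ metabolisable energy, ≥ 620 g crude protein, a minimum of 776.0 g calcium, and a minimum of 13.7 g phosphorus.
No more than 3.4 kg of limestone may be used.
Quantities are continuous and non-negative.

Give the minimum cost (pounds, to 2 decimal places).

£1.29

Let x1 = kg of sunflower meal, x2 = kg of sorghum, x3 = kg of limestone.
Minimize 0.38x1 + 0.3x2 + 0.1x3 s.t.:
  8.9x1 + 13.3x2 ≥ 35.9   (metabolisable energy)
  305x1 + 95x2 ≥ 620   (crude protein)
  3.7x1 + 0.3x2 + 365.5x3 ≥ 776   (calcium)
  9.2x1 + 2.7x2 + 0.2x3 ≥ 13.7   (phosphorus)
  x3 ≤ 3.4
  x1, x2, x3 ≥ 0.
The optimal mix uses every input. There the metabolisable energy, crude protein, calcium constraints are tight.
Solving gives x1 = 1.506, x2 = 1.692, x3 = 2.106.
Cost = 0.38·1.506 + 0.3·1.692 + 0.1·2.106 = 1.2905.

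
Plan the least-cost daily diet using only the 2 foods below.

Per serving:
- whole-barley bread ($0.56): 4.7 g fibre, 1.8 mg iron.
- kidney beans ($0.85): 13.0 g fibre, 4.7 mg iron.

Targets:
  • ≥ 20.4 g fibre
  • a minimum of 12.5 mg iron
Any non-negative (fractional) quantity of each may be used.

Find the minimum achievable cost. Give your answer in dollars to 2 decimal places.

$2.26

Set it up as a linear program. Let x1 = servings of whole-barley bread, x2 = servings of kidney beans.
Minimize 0.56x1 + 0.85x2 s.t.:
  4.7x1 + 13x2 ≥ 20.4   (fibre)
  1.8x1 + 4.7x2 ≥ 12.5   (iron)
  x1, x2 ≥ 0.
The cheapest feasible vertex uses only kidney beans; whole-barley bread is not used. There the iron constraint is tight.
Solving gives x2 = 2.66.
Total cost: 0.85·2.66 = 2.2610.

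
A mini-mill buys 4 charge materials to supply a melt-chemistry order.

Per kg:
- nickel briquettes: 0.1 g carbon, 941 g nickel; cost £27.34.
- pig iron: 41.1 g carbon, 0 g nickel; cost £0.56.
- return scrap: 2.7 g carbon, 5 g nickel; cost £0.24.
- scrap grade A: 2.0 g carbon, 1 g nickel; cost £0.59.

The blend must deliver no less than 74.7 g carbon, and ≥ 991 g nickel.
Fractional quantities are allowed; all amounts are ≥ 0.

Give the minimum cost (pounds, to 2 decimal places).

Let x1 = kg of nickel briquettes, x2 = kg of pig iron, x3 = kg of return scrap, x4 = kg of scrap grade A.
min 27.34x1 + 0.56x2 + 0.24x3 + 0.59x4 subject to:
  0.1x1 + 41.1x2 + 2.7x3 + 2x4 ≥ 74.7   (carbon)
  941x1 + 5x3 + 1x4 ≥ 991   (nickel)
  x1, x2, x3, x4 ≥ 0.
The optimal basis is {nickel briquettes, pig iron}; return scrap, scrap grade A drop out. The carbon and nickel requirements are met with equality.
Optimal quantities: nickel briquettes = 1.053 kg, pig iron = 1.815 kg.
Cost = 27.34·1.053 + 0.56·1.815 = 29.8054.

£29.81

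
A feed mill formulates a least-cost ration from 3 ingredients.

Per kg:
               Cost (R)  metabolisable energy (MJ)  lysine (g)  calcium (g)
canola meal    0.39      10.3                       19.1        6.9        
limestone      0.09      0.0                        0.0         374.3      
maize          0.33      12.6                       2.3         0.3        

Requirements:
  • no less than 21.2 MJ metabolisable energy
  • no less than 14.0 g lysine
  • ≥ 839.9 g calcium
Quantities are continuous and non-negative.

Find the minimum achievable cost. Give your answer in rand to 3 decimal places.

Treat it as an LP. Let x1 = kg of canola meal, x2 = kg of limestone, x3 = kg of maize.
Minimize 0.39x1 + 0.09x2 + 0.33x3 s.t.:
  10.3x1 + 12.6x3 ≥ 21.2   (metabolisable energy)
  19.1x1 + 2.3x3 ≥ 14   (lysine)
  6.9x1 + 374.3x2 + 0.3x3 ≥ 839.9   (calcium)
  x1, x2, x3 ≥ 0.
All 3 inputs are positive at the optimum. The metabolisable energy, lysine, calcium requirements are met with equality.
Solving gives x1 = 0.5883, x2 = 2.232, x3 = 1.202.
Total cost: 0.39·0.5883 + 0.09·2.232 + 0.33·1.202 = 0.82698.

R0.827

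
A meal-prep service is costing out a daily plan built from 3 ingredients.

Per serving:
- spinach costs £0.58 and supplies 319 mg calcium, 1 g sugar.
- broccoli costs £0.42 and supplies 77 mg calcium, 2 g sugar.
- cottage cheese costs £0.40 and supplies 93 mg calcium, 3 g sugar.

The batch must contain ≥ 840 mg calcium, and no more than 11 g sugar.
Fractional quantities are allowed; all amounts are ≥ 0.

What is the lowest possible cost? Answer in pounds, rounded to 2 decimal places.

This is a linear program. Let x1 = servings of spinach, x2 = servings of broccoli, x3 = servings of cottage cheese.
Minimize 0.58x1 + 0.42x2 + 0.4x3 s.t.:
  319x1 + 77x2 + 93x3 ≥ 840   (calcium)
  1x1 + 2x2 + 3x3 ≤ 11   (sugar)
  x1, x2, x3 ≥ 0.
The cheapest feasible vertex uses only spinach; broccoli, cottage cheese are not used. There the calcium constraint is tight.
Optimal quantities: spinach = 2.633 servings.
Total cost: 0.58·2.633 = 1.5271.

£1.53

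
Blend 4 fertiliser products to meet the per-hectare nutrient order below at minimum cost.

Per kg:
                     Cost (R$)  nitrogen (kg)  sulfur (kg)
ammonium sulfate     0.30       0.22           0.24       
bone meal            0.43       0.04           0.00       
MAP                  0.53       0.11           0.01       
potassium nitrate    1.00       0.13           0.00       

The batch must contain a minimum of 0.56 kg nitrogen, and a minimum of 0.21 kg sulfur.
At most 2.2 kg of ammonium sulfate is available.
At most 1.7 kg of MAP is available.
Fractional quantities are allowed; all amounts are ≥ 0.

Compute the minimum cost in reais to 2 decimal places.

Set it up as a linear program. Let x1 = kg of ammonium sulfate, x2 = kg of bone meal, x3 = kg of MAP, x4 = kg of potassium nitrate.
Minimize 0.3x1 + 0.43x2 + 0.53x3 + 1x4 subject to:
  0.22x1 + 0.04x2 + 0.11x3 + 0.13x4 ≥ 0.56   (nitrogen)
  0.24x1 + 0.01x3 ≥ 0.21   (sulfur)
  x1 ≤ 2.2
  x3 ≤ 1.7
  x1, x2, x3, x4 ≥ 0.
The minimum-cost mix takes nothing from bone meal, potassium nitrate — only ammonium sulfate, MAP. Binding constraints: nitrogen and the ammonium sulfate cap.
So ammonium sulfate = 2.2 kg, MAP = 0.6909 kg.
Cost = 0.3·2.2 + 0.53·0.6909 = 1.0262.

R$1.03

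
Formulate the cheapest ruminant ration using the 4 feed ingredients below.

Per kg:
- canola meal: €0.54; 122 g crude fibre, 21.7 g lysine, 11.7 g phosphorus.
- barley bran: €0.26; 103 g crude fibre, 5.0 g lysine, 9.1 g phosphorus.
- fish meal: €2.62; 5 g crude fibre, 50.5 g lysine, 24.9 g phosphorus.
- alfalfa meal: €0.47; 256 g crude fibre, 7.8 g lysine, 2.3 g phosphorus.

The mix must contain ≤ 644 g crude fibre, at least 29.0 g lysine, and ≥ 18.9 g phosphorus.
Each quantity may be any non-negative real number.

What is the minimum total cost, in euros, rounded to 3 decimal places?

€0.791

Let x1 = kg of canola meal, x2 = kg of barley bran, x3 = kg of fish meal, x4 = kg of alfalfa meal.
Minimise 0.54x1 + 0.26x2 + 2.62x3 + 0.47x4 with:
  122x1 + 103x2 + 5x3 + 256x4 ≤ 644   (crude fibre)
  21.7x1 + 5x2 + 50.5x3 + 7.8x4 ≥ 29   (lysine)
  11.7x1 + 9.1x2 + 24.9x3 + 2.3x4 ≥ 18.9   (phosphorus)
  x1, x2, x3, x4 ≥ 0.
The cheapest feasible vertex uses only canola meal, barley bran; fish meal, alfalfa meal are not used. Binding constraints: lysine and phosphorus.
Solving gives x1 = 1.219, x2 = 0.5097.
Objective = 0.54·1.219 + 0.26·0.5097 = 0.79078.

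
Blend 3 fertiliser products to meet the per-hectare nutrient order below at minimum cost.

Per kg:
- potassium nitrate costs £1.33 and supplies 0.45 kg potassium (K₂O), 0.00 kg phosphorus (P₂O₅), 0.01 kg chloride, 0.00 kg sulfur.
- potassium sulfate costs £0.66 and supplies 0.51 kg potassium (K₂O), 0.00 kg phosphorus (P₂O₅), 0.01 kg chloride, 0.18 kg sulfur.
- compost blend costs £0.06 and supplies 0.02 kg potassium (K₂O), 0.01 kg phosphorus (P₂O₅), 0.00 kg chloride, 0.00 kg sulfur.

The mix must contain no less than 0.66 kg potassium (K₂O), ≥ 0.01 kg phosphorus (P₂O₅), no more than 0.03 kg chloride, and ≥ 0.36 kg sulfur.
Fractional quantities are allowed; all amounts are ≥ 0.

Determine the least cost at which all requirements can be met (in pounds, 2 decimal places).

£1.38

Let x1 = kg of potassium nitrate, x2 = kg of potassium sulfate, x3 = kg of compost blend.
Minimize 1.33x1 + 0.66x2 + 0.06x3 s.t.:
  0.45x1 + 0.51x2 + 0.02x3 ≥ 0.66   (potassium (K₂O))
  0.01x3 ≥ 0.01   (phosphorus (P₂O₅))
  0.01x1 + 0.01x2 ≤ 0.03   (chloride)
  0.18x2 ≥ 0.36   (sulfur)
  x1, x2, x3 ≥ 0.
The cheapest feasible vertex uses only potassium sulfate, compost blend; potassium nitrate is not used. There the phosphorus (P₂O₅) and sulfur constraints are tight.
Solving gives x2 = 2, x3 = 1.
Objective = 0.66·2 + 0.06·1 = 1.3800.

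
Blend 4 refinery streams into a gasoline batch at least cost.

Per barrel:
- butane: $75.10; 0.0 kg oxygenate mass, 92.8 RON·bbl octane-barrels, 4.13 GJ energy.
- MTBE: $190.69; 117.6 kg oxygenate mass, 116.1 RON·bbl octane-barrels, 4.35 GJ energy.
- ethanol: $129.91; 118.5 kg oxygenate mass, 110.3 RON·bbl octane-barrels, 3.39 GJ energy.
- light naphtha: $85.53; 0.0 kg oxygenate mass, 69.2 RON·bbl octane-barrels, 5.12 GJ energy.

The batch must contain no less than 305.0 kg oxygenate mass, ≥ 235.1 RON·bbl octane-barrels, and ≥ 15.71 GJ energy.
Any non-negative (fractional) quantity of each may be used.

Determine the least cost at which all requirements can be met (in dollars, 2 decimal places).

$451.05

Let x1 = barrels of butane, x2 = barrels of MTBE, x3 = barrels of ethanol, x4 = barrels of light naphtha.
min 75.1x1 + 190.69x2 + 129.91x3 + 85.53x4 with:
  117.6x2 + 118.5x3 ≥ 305   (oxygenate mass)
  92.8x1 + 116.1x2 + 110.3x3 + 69.2x4 ≥ 235.1   (octane-barrels)
  4.13x1 + 4.35x2 + 3.39x3 + 5.12x4 ≥ 15.71   (energy)
  x1, x2, x3, x4 ≥ 0.
The cheapest feasible vertex uses only ethanol, light naphtha; butane, MTBE are not used. There the oxygenate mass and energy constraints are tight.
Solving gives x3 = 2.574, x4 = 1.364.
Objective = 129.91·2.574 + 85.53·1.364 = 451.0513.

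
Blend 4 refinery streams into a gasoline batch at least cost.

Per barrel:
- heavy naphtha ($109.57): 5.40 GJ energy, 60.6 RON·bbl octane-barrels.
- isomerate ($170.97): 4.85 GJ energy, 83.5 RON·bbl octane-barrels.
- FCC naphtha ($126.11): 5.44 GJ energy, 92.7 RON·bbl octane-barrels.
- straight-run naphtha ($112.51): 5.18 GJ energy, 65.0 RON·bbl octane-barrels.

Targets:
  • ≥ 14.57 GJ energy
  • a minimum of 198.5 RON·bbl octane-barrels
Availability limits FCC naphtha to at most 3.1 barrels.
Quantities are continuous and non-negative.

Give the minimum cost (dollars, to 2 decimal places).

Let x1 = barrels of heavy naphtha, x2 = barrels of isomerate, x3 = barrels of FCC naphtha, x4 = barrels of straight-run naphtha.
Minimize 109.57x1 + 170.97x2 + 126.11x3 + 112.51x4 with:
  5.4x1 + 4.85x2 + 5.44x3 + 5.18x4 ≥ 14.57   (energy)
  60.6x1 + 83.5x2 + 92.7x3 + 65x4 ≥ 198.5   (octane-barrels)
  x3 ≤ 3.1
  x1, x2, x3, x4 ≥ 0.
The minimum-cost mix takes nothing from isomerate, straight-run naphtha — only heavy naphtha, FCC naphtha. The energy and octane-barrels requirements are met with equality.
Solving gives x1 = 1.5844, x3 = 1.10556.
Hence cost = 109.57·1.5844 + 126.11·1.10556 = $313.0249.

$313.02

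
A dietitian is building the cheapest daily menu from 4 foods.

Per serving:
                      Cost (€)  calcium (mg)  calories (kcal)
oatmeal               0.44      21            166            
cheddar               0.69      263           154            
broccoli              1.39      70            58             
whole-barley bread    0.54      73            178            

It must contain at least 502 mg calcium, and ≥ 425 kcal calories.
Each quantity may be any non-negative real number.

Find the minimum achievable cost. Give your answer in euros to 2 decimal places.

Set it up as a linear program. Let x1 = servings of oatmeal, x2 = servings of cheddar, x3 = servings of broccoli, x4 = servings of whole-barley bread.
Minimize 0.44x1 + 0.69x2 + 1.39x3 + 0.54x4 with:
  21x1 + 263x2 + 70x3 + 73x4 ≥ 502   (calcium)
  166x1 + 154x2 + 58x3 + 178x4 ≥ 425   (calories)
  x1, x2, x3, x4 ≥ 0.
The minimum-cost mix takes nothing from broccoli, whole-barley bread — only oatmeal, cheddar. There the calcium and calories constraints are tight.
That vertex is x1 = 0.8526, x2 = 1.841.
Total cost: 0.44·0.8526 + 0.69·1.841 = 1.6454.

€1.65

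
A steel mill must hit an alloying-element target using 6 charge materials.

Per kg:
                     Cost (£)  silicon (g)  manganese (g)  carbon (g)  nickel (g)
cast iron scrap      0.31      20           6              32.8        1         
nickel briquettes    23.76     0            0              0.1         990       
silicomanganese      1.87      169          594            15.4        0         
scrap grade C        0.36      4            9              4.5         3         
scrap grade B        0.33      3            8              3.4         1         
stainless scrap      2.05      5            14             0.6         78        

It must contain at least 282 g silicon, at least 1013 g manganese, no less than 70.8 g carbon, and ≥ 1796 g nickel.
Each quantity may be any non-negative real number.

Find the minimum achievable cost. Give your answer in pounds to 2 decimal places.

£46.66

Let x1 = kg of cast iron scrap, x2 = kg of nickel briquettes, x3 = kg of silicomanganese, x4 = kg of scrap grade C, x5 = kg of scrap grade B, x6 = kg of stainless scrap.
min 0.31x1 + 23.76x2 + 1.87x3 + 0.36x4 + 0.33x5 + 2.05x6 with:
  20x1 + 169x3 + 4x4 + 3x5 + 5x6 ≥ 282   (silicon)
  6x1 + 594x3 + 9x4 + 8x5 + 14x6 ≥ 1013   (manganese)
  32.8x1 + 0.1x2 + 15.4x3 + 4.5x4 + 3.4x5 + 0.6x6 ≥ 70.8   (carbon)
  1x1 + 990x2 + 3x4 + 1x5 + 78x6 ≥ 1796   (nickel)
  x1, x2, x3, x4, x5, x6 ≥ 0.
The optimal basis is {cast iron scrap, nickel briquettes, silicomanganese}; scrap grade C, scrap grade B, stainless scrap drop out. The manganese, carbon, nickel requirements are met with equality.
Solving gives x1 = 1.359, x2 = 1.813, x3 = 1.692.
Cost = 0.31·1.359 + 23.76·1.813 + 1.87·1.692 = 46.6622.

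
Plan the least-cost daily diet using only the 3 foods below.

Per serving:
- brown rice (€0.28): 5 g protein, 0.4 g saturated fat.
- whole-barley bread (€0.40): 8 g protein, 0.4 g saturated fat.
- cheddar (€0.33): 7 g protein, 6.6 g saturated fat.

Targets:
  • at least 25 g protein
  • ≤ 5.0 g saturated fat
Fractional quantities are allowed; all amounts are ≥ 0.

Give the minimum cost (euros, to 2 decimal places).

Let x1 = servings of brown rice, x2 = servings of whole-barley bread, x3 = servings of cheddar.
Minimize 0.28x1 + 0.4x2 + 0.33x3 s.t.:
  5x1 + 8x2 + 7x3 ≥ 25   (protein)
  0.4x1 + 0.4x2 + 6.6x3 ≤ 5   (saturated fat)
  x1, x2, x3 ≥ 0.
The cheapest feasible vertex uses only whole-barley bread, cheddar; brown rice is not used. Binding constraints: protein and saturated fat.
Solving gives x2 = 2.6, x3 = 0.6.
Hence cost = 0.4·2.6 + 0.33·0.6 = €1.2380.

€1.24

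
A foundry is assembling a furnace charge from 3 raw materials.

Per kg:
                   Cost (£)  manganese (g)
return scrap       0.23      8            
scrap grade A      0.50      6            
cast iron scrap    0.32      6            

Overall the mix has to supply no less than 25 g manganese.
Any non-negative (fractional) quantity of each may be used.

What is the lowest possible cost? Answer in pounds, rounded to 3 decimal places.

£0.719

Let x1 = kg of return scrap, x2 = kg of scrap grade A, x3 = kg of cast iron scrap.
Minimise 0.23x1 + 0.5x2 + 0.32x3 s.t.:
  8x1 + 6x2 + 6x3 ≥ 25   (manganese)
  x1, x2, x3 ≥ 0.
The cheapest feasible vertex uses only return scrap; scrap grade A, cast iron scrap are not used. There the manganese constraint is tight.
So return scrap = 3.125 kg.
Total cost: 0.23·3.125 = 0.71875.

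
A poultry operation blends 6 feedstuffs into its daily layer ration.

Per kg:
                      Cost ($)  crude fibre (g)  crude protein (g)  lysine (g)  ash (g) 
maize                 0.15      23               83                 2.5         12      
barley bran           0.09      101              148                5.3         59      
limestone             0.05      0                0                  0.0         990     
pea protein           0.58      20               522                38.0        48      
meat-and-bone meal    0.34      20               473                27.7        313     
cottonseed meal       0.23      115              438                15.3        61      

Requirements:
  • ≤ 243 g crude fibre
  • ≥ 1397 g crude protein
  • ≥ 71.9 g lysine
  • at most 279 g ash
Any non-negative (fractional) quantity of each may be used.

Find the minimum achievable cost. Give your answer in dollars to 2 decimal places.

This is a linear program. Let x1 = kg of maize, x2 = kg of barley bran, x3 = kg of limestone, x4 = kg of pea protein, x5 = kg of meat-and-bone meal, x6 = kg of cottonseed meal.
Minimize 0.15x1 + 0.09x2 + 0.05x3 + 0.58x4 + 0.34x5 + 0.23x6 subject to:
  23x1 + 101x2 + 20x4 + 20x5 + 115x6 ≤ 243   (crude fibre)
  83x1 + 148x2 + 522x4 + 473x5 + 438x6 ≥ 1397   (crude protein)
  2.5x1 + 5.3x2 + 38x4 + 27.7x5 + 15.3x6 ≥ 71.9   (lysine)
  12x1 + 59x2 + 990x3 + 48x4 + 313x5 + 61x6 ≤ 279   (ash)
  x1, x2, x3, x4, x5, x6 ≥ 0.
At the optimum only pea protein, meat-and-bone meal, cottonseed meal are positive (maize, barley bran, limestone = 0). There the crude protein, lysine, ash constraints are tight.
Optimal quantities: pea protein = 0.9233 kg, meat-and-bone meal = 0.434 kg, cottonseed meal = 1.62 kg.
Hence cost = 0.58·0.9233 + 0.34·0.434 + 0.23·1.62 = $1.0557.

$1.06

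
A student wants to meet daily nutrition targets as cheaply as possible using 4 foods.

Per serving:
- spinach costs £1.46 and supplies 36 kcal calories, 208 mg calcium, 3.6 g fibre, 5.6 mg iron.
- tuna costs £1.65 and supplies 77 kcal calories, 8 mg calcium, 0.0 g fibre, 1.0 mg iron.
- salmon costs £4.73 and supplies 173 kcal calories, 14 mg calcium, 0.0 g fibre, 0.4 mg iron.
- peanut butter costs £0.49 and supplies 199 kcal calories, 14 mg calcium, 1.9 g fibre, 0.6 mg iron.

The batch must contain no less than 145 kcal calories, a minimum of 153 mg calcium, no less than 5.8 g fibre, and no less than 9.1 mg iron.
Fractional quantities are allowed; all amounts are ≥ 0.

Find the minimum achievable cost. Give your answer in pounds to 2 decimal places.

This is a linear program. Let x1 = servings of spinach, x2 = servings of tuna, x3 = servings of salmon, x4 = servings of peanut butter.
min 1.46x1 + 1.65x2 + 4.73x3 + 0.49x4 with:
  36x1 + 77x2 + 173x3 + 199x4 ≥ 145   (calories)
  208x1 + 8x2 + 14x3 + 14x4 ≥ 153   (calcium)
  3.6x1 + 1.9x4 ≥ 5.8   (fibre)
  5.6x1 + 1x2 + 0.4x3 + 0.6x4 ≥ 9.1   (iron)
  x1, x2, x3, x4 ≥ 0.
The cheapest feasible vertex uses only spinach, peanut butter; tuna, salmon are not used. The calories and iron requirements are met with equality.
Optimal quantities: spinach = 1.578 servings, peanut butter = 0.4433 servings.
Total cost: 1.46·1.578 + 0.49·0.4433 = 2.5211.

£2.52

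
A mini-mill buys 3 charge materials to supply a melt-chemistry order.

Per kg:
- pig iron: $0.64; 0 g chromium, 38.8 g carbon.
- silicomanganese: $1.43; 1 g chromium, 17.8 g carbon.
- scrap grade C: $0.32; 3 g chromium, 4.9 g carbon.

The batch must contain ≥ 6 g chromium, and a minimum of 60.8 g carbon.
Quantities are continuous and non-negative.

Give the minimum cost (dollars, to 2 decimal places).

$1.48

Set it up as a linear program. Let x1 = kg of pig iron, x2 = kg of silicomanganese, x3 = kg of scrap grade C.
Minimise 0.64x1 + 1.43x2 + 0.32x3 subject to:
  1x2 + 3x3 ≥ 6   (chromium)
  38.8x1 + 17.8x2 + 4.9x3 ≥ 60.8   (carbon)
  x1, x2, x3 ≥ 0.
The optimal basis is {pig iron, scrap grade C}; silicomanganese drops out. Binding constraints: chromium and carbon.
Solving gives x1 = 1.314, x3 = 2.
Objective = 0.64·1.314 + 0.32·2 = 1.4810.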